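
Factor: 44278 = 2^1*13^2*131^1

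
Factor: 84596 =2^2*21149^1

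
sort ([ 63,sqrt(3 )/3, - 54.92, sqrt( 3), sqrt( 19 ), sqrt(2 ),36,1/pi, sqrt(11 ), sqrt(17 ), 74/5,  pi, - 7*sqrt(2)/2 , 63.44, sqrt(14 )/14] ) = [-54.92, - 7*sqrt(2)/2, sqrt(  14) /14, 1/pi, sqrt(3 )/3,sqrt(2),  sqrt(3), pi, sqrt(11),sqrt( 17 ), sqrt(19), 74/5,  36,63, 63.44] 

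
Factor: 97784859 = 3^1*2357^1*13829^1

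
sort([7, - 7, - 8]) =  [-8,- 7, 7]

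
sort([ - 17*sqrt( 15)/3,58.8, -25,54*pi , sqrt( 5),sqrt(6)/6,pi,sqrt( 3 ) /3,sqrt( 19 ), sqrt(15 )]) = [ - 25, - 17*sqrt( 15 ) /3,sqrt( 6)/6, sqrt (3 )/3,  sqrt(5 ),pi,sqrt( 15),  sqrt(19 ), 58.8,54*pi]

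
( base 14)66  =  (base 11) 82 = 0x5a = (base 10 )90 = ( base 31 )2S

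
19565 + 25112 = 44677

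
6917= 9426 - 2509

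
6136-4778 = 1358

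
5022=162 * 31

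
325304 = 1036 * 314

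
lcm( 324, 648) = 648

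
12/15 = 4/5= 0.80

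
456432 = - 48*( - 9509) 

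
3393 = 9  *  377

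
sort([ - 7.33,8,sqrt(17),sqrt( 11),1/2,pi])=[ - 7.33,1/2,pi,sqrt( 11),sqrt(17 ),8 ] 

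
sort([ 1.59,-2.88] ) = [ - 2.88, 1.59 ] 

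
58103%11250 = 1853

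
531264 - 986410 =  - 455146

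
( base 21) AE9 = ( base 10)4713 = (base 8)11151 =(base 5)122323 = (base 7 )16512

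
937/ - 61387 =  - 937/61387 = - 0.02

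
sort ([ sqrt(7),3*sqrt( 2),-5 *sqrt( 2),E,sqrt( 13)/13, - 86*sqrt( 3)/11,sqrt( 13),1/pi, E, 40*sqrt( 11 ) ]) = [ - 86*sqrt( 3)/11, - 5*sqrt(2), sqrt(13)/13,1/pi, sqrt( 7), E,E, sqrt( 13),3 * sqrt(2) , 40*sqrt( 11) ]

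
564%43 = 5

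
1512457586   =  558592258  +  953865328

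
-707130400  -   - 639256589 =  - 67873811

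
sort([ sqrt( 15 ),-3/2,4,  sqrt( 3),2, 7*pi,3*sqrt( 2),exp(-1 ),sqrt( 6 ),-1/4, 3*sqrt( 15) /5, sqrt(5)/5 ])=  [-3/2 , - 1/4, exp(- 1), sqrt (5)/5, sqrt( 3 ),2, 3*sqrt( 15)/5,sqrt ( 6 ), sqrt( 15 ), 4, 3*sqrt( 2 ),7*pi]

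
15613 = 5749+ 9864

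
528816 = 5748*92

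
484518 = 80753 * 6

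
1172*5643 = 6613596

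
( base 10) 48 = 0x30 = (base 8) 60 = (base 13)39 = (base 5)143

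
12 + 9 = 21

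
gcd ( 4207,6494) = 1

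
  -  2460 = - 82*30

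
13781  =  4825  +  8956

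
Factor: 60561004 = 2^2*7^1*17^1 * 47^1 * 2707^1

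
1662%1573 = 89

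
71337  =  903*79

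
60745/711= 85+310/711 =85.44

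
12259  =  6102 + 6157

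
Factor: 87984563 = 87984563^1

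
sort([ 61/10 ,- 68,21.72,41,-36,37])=[-68,-36,  61/10,21.72, 37 , 41]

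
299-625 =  - 326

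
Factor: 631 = 631^1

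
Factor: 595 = 5^1 *7^1*17^1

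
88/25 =3  +  13/25 = 3.52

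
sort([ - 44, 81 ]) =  [ -44, 81]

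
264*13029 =3439656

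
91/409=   91/409 = 0.22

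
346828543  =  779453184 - 432624641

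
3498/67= 52+14/67 = 52.21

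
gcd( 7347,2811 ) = 3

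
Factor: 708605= 5^1*19^1*7459^1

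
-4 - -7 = 3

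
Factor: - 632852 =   -  2^2*11^1 * 19^1*757^1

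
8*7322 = 58576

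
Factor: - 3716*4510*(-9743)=2^3*5^1*11^1*41^1*929^1*9743^1 = 163284495880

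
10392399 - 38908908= - 28516509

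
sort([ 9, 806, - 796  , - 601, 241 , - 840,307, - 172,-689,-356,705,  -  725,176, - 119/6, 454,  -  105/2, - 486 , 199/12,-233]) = [ - 840, - 796, -725,-689,-601,-486, - 356, - 233, - 172,- 105/2,  -  119/6,9,199/12, 176,241, 307, 454,705,806]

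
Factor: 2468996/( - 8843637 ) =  - 2^2*3^( - 1 )*11^ ( - 1)  *29^( - 1 )*9241^( - 1)*617249^1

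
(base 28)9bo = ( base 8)16334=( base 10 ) 7388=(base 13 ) 3494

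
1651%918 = 733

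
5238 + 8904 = 14142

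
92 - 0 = 92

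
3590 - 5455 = -1865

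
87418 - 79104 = 8314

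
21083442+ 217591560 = 238675002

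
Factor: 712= 2^3*89^1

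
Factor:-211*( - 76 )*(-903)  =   - 2^2*3^1*7^1*19^1*43^1*211^1= -14480508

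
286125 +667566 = 953691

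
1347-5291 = -3944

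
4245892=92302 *46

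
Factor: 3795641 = 17^1*223273^1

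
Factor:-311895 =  - 3^2*5^1 *29^1*239^1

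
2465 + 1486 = 3951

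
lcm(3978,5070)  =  258570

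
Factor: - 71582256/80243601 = -23860752/26747867 = - 2^4*3^1 * 23^1*41^( - 1 )*241^( - 1)*2707^(-1 )*21613^1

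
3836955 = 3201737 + 635218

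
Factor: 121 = 11^2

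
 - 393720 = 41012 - 434732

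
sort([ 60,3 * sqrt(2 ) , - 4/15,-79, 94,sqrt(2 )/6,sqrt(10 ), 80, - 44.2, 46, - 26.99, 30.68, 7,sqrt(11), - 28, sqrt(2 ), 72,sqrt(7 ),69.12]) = [- 79, - 44.2, - 28 ,-26.99, - 4/15, sqrt( 2)/6, sqrt(2 ), sqrt(7),sqrt(10 ),sqrt( 11),3*sqrt(2 ),7,30.68,  46 , 60, 69.12, 72, 80, 94]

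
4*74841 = 299364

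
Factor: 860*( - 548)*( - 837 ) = 2^4*3^3*5^1*31^1*43^1*137^1 = 394461360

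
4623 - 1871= 2752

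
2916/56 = 729/14 = 52.07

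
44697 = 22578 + 22119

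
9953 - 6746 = 3207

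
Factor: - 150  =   - 2^1 * 3^1 * 5^2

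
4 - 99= - 95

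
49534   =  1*49534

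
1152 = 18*64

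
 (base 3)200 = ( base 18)10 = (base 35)i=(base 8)22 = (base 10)18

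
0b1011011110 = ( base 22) 1b8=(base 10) 734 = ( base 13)446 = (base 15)33e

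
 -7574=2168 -9742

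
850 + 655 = 1505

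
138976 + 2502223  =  2641199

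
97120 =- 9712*( - 10)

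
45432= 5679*8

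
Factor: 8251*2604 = 2^2*3^1*7^1*31^1 * 37^1*223^1 =21485604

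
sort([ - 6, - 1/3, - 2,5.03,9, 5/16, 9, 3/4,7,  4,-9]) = [ - 9,-6,-2, - 1/3 , 5/16,3/4,4,  5.03,7,  9, 9]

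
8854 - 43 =8811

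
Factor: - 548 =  - 2^2*137^1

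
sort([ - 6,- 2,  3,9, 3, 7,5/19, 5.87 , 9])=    [ - 6, - 2,  5/19,  3,3,5.87,7, 9 , 9 ] 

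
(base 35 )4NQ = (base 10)5731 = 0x1663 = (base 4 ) 1121203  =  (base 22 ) BIB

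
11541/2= 5770 + 1/2 = 5770.50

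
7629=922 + 6707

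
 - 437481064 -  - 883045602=445564538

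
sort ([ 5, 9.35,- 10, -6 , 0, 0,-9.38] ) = [ - 10,-9.38, - 6,0,  0, 5,9.35]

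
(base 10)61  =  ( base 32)1T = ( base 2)111101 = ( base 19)34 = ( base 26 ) 29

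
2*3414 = 6828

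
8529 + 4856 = 13385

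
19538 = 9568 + 9970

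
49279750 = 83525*590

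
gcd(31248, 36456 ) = 5208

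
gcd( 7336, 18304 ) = 8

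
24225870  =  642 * 37735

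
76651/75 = 1022 + 1/75 =1022.01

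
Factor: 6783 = 3^1* 7^1 *17^1  *19^1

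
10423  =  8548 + 1875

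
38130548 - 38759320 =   -  628772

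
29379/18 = 9793/6 = 1632.17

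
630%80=70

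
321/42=7+9/14 = 7.64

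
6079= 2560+3519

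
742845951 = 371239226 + 371606725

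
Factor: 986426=2^1*7^1*70459^1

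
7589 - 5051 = 2538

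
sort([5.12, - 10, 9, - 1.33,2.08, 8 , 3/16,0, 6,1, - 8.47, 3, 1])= [ - 10, -8.47, -1.33,  0, 3/16,1, 1, 2.08, 3,  5.12, 6, 8,  9 ]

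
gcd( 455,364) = 91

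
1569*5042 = 7910898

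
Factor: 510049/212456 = 2^(-3)*26557^( - 1)*510049^1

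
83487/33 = 27829/11 = 2529.91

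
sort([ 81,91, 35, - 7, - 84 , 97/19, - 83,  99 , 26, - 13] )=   [ - 84 , - 83,-13, - 7,97/19,  26 , 35 , 81 , 91, 99]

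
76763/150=76763/150 = 511.75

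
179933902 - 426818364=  - 246884462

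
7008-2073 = 4935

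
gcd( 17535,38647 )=7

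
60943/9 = 60943/9 = 6771.44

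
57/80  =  57/80 = 0.71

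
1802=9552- 7750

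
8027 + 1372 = 9399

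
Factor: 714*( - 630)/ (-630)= 2^1*3^1*7^1*17^1 = 714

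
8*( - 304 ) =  - 2432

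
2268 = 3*756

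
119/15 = 119/15= 7.93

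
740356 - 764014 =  - 23658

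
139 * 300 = 41700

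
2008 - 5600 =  - 3592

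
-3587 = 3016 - 6603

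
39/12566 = 39/12566 = 0.00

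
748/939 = 748/939 = 0.80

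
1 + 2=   3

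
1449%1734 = 1449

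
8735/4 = 2183 + 3/4 =2183.75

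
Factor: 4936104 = 2^3*3^2*179^1 * 383^1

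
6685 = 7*955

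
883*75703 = 66845749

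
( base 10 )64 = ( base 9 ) 71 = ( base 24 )2g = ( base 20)34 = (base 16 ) 40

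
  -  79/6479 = -79/6479 = - 0.01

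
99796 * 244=24350224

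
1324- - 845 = 2169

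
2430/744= 405/124 = 3.27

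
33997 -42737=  - 8740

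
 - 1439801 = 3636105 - 5075906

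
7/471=7/471 = 0.01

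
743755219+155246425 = 899001644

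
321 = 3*107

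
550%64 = 38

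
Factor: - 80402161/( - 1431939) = 3^( - 1)*7^1*101^1*113723^1*477313^ (-1 ) 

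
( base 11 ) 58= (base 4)333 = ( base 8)77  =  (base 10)63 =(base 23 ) 2H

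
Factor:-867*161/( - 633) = 46529/211 = 7^1*17^2 * 23^1*211^(-1 ) 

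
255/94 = 255/94 =2.71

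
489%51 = 30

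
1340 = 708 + 632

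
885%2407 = 885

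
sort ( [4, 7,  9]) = [ 4, 7,9 ]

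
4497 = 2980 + 1517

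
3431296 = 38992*88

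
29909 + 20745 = 50654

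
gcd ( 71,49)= 1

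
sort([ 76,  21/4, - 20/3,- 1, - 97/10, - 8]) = [-97/10, - 8,  -  20/3, - 1, 21/4,76 ]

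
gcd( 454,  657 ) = 1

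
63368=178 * 356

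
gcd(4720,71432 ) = 8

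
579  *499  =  288921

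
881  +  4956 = 5837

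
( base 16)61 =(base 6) 241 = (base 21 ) 4d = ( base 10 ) 97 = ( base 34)2t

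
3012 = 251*12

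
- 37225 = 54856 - 92081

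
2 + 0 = 2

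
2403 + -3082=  - 679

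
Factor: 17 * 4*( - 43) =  - 2^2*17^1*43^1 = - 2924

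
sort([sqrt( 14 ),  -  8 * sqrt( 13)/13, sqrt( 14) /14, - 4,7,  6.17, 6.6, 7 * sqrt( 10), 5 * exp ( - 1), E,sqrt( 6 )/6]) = [ -4, - 8*sqrt( 13 )/13, sqrt(14 ) /14, sqrt( 6 )/6, 5*exp( - 1 ), E, sqrt( 14),6.17, 6.6, 7 , 7*sqrt(10 )]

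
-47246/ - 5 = 9449+1/5 = 9449.20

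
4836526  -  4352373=484153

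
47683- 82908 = - 35225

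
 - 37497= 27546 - 65043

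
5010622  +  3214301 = 8224923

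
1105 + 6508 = 7613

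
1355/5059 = 1355/5059 = 0.27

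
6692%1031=506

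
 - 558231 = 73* ( - 7647 )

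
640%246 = 148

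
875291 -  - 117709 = 993000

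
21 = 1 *21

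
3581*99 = 354519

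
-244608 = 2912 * ( - 84) 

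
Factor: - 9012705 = -3^1*5^1*13^1*46219^1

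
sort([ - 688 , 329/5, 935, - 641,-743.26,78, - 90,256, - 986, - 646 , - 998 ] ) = [-998 , - 986, - 743.26,-688, - 646,-641, - 90,329/5,78, 256,935]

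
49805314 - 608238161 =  - 558432847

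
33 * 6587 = 217371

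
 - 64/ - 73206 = 32/36603 = 0.00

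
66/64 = 33/32 = 1.03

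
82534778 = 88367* 934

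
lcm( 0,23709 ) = 0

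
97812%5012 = 2584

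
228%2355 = 228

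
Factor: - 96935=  - 5^1*19387^1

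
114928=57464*2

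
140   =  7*20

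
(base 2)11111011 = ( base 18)DH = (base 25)a1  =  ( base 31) 83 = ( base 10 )251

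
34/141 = 34/141  =  0.24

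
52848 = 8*6606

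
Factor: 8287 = 8287^1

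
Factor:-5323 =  - 5323^1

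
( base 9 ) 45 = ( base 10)41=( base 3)1112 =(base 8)51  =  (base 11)38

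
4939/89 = 55 + 44/89  =  55.49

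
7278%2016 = 1230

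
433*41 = 17753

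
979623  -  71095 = 908528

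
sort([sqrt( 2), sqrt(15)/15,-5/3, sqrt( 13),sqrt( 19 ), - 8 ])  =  [ - 8, - 5/3,sqrt( 15)/15,  sqrt( 2),  sqrt(13 ), sqrt( 19) ]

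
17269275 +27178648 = 44447923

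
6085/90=67 + 11/18 = 67.61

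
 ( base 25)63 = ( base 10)153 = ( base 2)10011001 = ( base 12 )109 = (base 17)90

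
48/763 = 48/763 = 0.06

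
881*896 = 789376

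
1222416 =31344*39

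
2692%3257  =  2692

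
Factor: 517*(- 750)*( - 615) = 2^1*3^2 *5^4*11^1*41^1*47^1= 238466250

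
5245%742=51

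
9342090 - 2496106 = 6845984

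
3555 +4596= 8151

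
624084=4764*131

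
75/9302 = 75/9302= 0.01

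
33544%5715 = 4969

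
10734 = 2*5367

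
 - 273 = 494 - 767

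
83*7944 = 659352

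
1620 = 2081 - 461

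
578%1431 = 578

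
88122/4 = 22030+1/2 = 22030.50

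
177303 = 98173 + 79130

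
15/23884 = 15/23884 = 0.00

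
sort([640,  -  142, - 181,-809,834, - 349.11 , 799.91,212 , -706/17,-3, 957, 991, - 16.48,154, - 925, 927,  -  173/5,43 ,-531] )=[ - 925, -809, -531, - 349.11, - 181, - 142,  -  706/17 , - 173/5 , - 16.48, - 3, 43 , 154 , 212,640, 799.91,834,927 , 957, 991 ]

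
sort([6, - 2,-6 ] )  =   [-6, - 2 , 6]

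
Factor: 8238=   2^1 *3^1*1373^1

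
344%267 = 77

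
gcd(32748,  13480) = 4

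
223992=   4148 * 54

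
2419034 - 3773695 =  -1354661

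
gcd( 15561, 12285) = 819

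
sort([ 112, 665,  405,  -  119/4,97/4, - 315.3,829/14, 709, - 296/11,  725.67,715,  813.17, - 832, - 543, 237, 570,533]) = [ - 832, -543, - 315.3, - 119/4, -296/11,97/4, 829/14,112, 237,405,  533,570,665, 709, 715, 725.67, 813.17]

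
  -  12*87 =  - 1044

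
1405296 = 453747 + 951549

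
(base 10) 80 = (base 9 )88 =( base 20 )40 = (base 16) 50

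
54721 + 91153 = 145874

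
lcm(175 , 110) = 3850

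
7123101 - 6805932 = 317169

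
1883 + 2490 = 4373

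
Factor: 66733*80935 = 5^1*16187^1*66733^1 = 5401035355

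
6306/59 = 6306/59 = 106.88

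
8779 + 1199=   9978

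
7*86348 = 604436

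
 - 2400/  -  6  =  400  +  0/1  =  400.00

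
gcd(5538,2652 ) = 78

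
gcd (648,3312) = 72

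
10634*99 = 1052766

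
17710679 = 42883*413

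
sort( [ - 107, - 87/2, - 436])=[ - 436, - 107, - 87/2]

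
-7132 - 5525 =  - 12657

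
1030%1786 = 1030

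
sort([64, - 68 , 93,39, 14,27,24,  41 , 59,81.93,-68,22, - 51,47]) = [-68, - 68, - 51,14,22, 24,27, 39, 41,  47,59, 64 , 81.93,93] 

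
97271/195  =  498 + 161/195= 498.83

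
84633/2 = 84633/2 = 42316.50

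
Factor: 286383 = 3^1*95461^1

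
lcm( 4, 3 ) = 12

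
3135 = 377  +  2758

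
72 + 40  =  112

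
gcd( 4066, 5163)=1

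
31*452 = 14012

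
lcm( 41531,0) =0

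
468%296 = 172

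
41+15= 56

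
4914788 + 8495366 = 13410154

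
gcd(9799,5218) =1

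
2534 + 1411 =3945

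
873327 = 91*9597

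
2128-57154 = -55026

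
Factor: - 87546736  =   - 2^4*17^1 * 37^1*8699^1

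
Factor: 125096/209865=152/255 = 2^3*3^( - 1)*5^( - 1)*17^( - 1 ) *19^1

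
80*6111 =488880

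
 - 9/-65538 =1/7282 = 0.00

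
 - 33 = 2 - 35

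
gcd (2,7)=1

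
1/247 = 1/247 = 0.00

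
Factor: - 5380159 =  - 5380159^1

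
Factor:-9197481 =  - 3^1*1153^1*2659^1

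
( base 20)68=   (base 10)128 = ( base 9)152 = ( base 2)10000000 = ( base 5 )1003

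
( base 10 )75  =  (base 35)25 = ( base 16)4B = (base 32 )2B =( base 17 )47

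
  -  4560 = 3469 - 8029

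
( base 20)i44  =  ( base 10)7284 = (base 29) 8J5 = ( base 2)1110001110100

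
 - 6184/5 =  - 1237 + 1/5 = - 1236.80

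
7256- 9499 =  - 2243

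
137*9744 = 1334928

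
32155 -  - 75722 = 107877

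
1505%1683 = 1505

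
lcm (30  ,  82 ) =1230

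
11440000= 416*27500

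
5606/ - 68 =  - 83 + 19/34=- 82.44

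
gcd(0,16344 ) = 16344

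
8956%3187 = 2582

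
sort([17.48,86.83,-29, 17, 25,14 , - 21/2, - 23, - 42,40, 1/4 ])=[-42  , - 29,-23, - 21/2 , 1/4,14 , 17, 17.48, 25,  40,86.83] 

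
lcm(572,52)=572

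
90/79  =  90/79 =1.14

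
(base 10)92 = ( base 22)44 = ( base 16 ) 5c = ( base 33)2q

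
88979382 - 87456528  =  1522854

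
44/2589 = 44/2589 = 0.02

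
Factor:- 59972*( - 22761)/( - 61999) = - 2^2*3^4 * 7^( - 1)*11^1 * 17^ (  -  1)*29^1* 47^1 *281^1*521^( - 1) = - 1365022692/61999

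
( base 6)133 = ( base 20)2h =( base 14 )41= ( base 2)111001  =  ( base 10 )57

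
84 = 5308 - 5224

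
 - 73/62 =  - 73/62 = - 1.18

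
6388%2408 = 1572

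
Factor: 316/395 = 2^2*5^( - 1)= 4/5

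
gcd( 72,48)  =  24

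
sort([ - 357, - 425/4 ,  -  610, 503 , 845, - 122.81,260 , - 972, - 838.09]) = [-972  , - 838.09, - 610, - 357, - 122.81,-425/4,260,503, 845 ]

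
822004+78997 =901001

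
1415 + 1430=2845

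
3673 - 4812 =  - 1139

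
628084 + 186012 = 814096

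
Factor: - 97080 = -2^3*3^1*5^1*809^1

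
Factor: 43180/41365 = 8636/8273 = 2^2*17^1*127^1*8273^( - 1)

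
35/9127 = 35/9127=0.00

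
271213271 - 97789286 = 173423985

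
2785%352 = 321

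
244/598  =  122/299  =  0.41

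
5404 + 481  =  5885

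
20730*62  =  1285260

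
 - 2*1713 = -3426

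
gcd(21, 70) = 7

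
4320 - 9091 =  - 4771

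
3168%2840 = 328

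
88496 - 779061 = -690565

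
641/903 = 641/903=0.71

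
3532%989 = 565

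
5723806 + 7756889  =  13480695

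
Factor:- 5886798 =-2^1*3^1*981133^1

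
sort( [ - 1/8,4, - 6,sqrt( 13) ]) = [ - 6,  -  1/8, sqrt( 13 ), 4 ]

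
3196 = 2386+810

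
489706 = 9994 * 49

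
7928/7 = 1132 + 4/7 = 1132.57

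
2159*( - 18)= -38862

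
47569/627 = 75  +  544/627 = 75.87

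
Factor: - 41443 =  - 41443^1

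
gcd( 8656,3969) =1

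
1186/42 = 28 + 5/21= 28.24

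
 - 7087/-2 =7087/2  =  3543.50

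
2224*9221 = 20507504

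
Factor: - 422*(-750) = 316500=2^2*3^1*5^3 * 211^1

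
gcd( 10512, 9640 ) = 8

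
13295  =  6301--6994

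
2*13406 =26812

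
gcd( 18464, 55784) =8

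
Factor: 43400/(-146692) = -2^1 * 5^2 * 13^(-2) = - 50/169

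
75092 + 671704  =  746796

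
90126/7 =12875 + 1/7 = 12875.14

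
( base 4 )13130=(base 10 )476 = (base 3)122122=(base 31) FB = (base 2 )111011100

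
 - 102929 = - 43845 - 59084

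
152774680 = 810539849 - 657765169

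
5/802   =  5/802   =  0.01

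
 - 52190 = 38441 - 90631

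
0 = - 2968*0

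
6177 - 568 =5609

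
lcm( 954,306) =16218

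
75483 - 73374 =2109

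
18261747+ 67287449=85549196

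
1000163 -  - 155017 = 1155180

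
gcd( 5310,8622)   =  18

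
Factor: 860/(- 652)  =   -215/163 = - 5^1*43^1*163^(- 1 )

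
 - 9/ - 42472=9/42472  =  0.00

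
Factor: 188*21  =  3948 = 2^2*3^1 * 7^1*47^1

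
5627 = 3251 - -2376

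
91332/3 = 30444 = 30444.00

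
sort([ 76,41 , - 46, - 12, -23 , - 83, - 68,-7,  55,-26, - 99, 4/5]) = [ - 99 ,-83,  -  68, - 46, - 26, - 23,-12, - 7,4/5,  41, 55, 76]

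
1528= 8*191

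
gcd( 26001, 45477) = 9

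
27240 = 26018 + 1222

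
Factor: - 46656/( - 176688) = 2^2*3^3*409^(- 1 ) = 108/409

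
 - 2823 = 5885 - 8708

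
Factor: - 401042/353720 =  - 839/740 = - 2^( - 2 )*5^(- 1)*37^(- 1)*839^1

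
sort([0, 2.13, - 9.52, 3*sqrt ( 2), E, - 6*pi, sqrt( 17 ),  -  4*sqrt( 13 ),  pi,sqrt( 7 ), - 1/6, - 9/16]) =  [ - 6* pi, - 4 * sqrt (13 ), - 9.52 , - 9/16, - 1/6, 0,2.13, sqrt(7),E, pi, sqrt( 17),3*sqrt(2 )]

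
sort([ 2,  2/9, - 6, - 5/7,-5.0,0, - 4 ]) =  [ -6 ,-5.0,  -  4,-5/7, 0,2/9, 2 ]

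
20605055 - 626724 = 19978331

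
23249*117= 2720133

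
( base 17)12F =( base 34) 9w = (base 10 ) 338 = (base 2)101010010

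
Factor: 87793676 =2^2*1151^1*19069^1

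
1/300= 1/300= 0.00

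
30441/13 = 2341  +  8/13 = 2341.62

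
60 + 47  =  107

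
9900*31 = 306900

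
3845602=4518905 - 673303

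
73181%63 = 38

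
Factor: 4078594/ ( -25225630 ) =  - 2039297/12612815 = -5^( - 1 )*13^1 * 31^ (- 1) *103^1*1523^1*81373^( - 1) 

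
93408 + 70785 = 164193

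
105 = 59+46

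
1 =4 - 3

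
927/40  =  23+7/40  =  23.18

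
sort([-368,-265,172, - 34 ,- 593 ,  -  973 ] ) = [  -  973, - 593,  -  368 , - 265,-34,172 ]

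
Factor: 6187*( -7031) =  - 43500797 = - 23^1*79^1*89^1*269^1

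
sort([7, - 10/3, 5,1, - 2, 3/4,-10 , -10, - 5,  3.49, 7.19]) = [-10 , -10, - 5, - 10/3,  -  2,3/4 , 1,3.49,5, 7,7.19 ] 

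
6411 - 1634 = 4777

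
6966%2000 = 966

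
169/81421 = 169/81421 = 0.00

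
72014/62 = 1161 + 16/31 = 1161.52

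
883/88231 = 883/88231 = 0.01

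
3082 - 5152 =-2070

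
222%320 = 222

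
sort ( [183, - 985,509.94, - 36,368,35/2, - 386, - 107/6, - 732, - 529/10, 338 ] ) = [ - 985 , - 732, - 386 , - 529/10 ,- 36, - 107/6,  35/2, 183,338,368,509.94 ] 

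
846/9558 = 47/531 = 0.09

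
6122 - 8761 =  - 2639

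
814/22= 37=37.00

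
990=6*165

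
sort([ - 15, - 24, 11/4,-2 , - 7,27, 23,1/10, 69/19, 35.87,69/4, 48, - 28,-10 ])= [ - 28, - 24, - 15, - 10, - 7, - 2,  1/10, 11/4,  69/19,69/4, 23,27,35.87,48 ]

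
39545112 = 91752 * 431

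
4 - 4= 0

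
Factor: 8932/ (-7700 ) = -29/25 = -5^( - 2)* 29^1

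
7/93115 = 7/93115 = 0.00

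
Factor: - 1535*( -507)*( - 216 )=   -  2^3*3^4*5^1*13^2*307^1 = - 168100920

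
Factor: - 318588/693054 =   -  2^1 * 3^( - 1)*191^1 * 277^(-1) = -382/831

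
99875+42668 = 142543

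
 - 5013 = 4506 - 9519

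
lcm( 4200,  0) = 0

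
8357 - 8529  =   - 172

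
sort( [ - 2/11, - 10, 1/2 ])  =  [ - 10,-2/11, 1/2]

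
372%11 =9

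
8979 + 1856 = 10835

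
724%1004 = 724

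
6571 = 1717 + 4854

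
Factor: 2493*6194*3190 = 49258837980 =2^2*3^2*5^1*11^1*19^1*29^1*163^1*277^1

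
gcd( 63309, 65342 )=1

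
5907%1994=1919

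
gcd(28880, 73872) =304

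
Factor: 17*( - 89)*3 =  -3^1*17^1*89^1 = - 4539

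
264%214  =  50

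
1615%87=49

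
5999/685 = 8 + 519/685 = 8.76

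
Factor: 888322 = 2^1*541^1*821^1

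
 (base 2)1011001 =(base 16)59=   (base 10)89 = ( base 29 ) 32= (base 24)3h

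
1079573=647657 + 431916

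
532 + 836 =1368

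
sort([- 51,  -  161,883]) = [ - 161, - 51,  883]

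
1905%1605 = 300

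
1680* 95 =159600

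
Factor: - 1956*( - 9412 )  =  18409872 = 2^4*3^1 * 13^1*163^1*181^1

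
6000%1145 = 275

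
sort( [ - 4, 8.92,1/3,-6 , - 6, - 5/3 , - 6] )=[-6 , - 6, - 6 , - 4 , - 5/3, 1/3, 8.92 ] 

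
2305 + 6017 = 8322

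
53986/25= 53986/25 = 2159.44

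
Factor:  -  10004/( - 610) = 82/5=2^1 * 5^ ( - 1 )*41^1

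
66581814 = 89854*741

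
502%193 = 116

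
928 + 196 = 1124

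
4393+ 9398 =13791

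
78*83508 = 6513624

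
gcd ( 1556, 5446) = 778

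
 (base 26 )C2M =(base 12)48a2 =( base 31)8g2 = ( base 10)8186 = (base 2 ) 1111111111010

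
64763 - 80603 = - 15840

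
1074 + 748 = 1822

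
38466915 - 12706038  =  25760877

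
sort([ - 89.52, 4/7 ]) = [ - 89.52, 4/7]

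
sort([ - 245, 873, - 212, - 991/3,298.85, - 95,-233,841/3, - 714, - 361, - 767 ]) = [ - 767,- 714, - 361, - 991/3, - 245, - 233, - 212, - 95,841/3, 298.85,  873] 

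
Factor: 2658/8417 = 2^1*3^1 *19^ (-1) = 6/19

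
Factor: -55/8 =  - 2^ (  -  3) *5^1*11^1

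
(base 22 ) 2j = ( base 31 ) 21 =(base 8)77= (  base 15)43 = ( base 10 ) 63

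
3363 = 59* 57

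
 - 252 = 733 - 985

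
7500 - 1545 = 5955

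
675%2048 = 675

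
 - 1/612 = - 1/612 =- 0.00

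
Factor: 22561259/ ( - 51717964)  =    -  2^( - 2)*7^1* 83^ ( - 1)*257^1*12541^1*155777^( - 1) 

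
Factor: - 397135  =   - 5^1*79427^1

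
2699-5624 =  - 2925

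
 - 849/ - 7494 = 283/2498 = 0.11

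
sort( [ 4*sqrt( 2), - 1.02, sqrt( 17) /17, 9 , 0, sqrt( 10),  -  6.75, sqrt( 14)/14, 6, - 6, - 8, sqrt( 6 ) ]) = [ -8, - 6.75 , - 6, - 1.02, 0,sqrt( 17 ) /17,sqrt (14) /14,sqrt(6), sqrt( 10), 4*sqrt( 2 ), 6,  9 ] 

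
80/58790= 8/5879 = 0.00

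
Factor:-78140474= - 2^1*211^1*185167^1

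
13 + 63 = 76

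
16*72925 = 1166800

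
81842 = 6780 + 75062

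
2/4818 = 1/2409 = 0.00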